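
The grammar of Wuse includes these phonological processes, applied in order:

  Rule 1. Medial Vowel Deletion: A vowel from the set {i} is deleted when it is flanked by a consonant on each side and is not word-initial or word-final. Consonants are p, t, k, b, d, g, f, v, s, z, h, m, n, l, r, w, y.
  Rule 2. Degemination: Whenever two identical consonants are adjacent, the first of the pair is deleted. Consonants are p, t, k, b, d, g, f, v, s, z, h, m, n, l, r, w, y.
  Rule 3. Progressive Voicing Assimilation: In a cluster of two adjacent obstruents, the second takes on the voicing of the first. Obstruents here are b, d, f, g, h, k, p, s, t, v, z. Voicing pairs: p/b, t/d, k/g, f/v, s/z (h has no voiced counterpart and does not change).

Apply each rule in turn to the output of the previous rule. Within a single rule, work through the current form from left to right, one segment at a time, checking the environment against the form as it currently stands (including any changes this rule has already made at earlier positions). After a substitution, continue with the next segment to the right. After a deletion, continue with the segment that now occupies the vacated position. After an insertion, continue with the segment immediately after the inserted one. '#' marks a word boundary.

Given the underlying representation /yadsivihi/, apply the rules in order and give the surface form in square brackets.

[yadzvhi]

Rule 1 Medial Vowel Deletion: [yadsivihi] → [yadsvhi]
Rule 2 Degemination: no change — [yadsvhi]
Rule 3 Progressive Voicing Assimilation: [yadsvhi] → [yadzvhi]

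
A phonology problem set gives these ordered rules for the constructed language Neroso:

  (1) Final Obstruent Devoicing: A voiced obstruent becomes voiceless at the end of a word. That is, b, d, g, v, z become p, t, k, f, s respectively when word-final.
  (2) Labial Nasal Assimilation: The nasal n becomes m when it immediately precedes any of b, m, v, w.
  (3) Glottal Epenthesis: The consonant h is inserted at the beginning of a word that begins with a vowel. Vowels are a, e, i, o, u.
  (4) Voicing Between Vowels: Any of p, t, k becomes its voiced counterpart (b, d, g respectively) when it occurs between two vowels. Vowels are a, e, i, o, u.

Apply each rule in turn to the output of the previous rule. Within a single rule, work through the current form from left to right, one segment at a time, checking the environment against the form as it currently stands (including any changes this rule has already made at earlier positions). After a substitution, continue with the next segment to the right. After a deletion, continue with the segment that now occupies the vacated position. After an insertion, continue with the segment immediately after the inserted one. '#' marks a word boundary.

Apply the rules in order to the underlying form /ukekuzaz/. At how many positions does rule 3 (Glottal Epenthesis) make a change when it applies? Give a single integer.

(1) Final Obstruent Devoicing: [ukekuzaz] → [ukekuzas]
(2) Labial Nasal Assimilation: no change — [ukekuzas]
(3) Glottal Epenthesis: [ukekuzas] → [hukekuzas]
(4) Voicing Between Vowels: [hukekuzas] → [hugeguzas]
Rule 3 changed 1 position(s).

1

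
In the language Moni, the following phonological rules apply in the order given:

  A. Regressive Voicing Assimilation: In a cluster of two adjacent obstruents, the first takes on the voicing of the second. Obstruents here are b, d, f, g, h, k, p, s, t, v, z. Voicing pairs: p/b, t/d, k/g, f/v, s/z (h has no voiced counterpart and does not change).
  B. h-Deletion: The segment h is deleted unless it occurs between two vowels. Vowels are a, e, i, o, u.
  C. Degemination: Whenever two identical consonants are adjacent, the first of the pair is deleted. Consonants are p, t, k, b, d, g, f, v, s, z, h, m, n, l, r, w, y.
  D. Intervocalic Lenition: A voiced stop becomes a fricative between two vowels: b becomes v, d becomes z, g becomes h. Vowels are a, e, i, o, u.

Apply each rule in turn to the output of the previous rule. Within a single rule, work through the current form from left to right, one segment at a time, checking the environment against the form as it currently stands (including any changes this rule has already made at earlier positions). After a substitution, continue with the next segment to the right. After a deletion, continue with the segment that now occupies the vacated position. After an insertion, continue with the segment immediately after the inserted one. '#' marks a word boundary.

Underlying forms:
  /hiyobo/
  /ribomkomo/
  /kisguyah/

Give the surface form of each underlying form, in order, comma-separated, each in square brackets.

/hiyobo/:
  A Regressive Voicing Assimilation: no change — [hiyobo]
  B h-Deletion: [hiyobo] → [iyobo]
  C Degemination: no change — [iyobo]
  D Intervocalic Lenition: [iyobo] → [iyovo]
/ribomkomo/:
  A Regressive Voicing Assimilation: no change — [ribomkomo]
  B h-Deletion: no change — [ribomkomo]
  C Degemination: no change — [ribomkomo]
  D Intervocalic Lenition: [ribomkomo] → [rivomkomo]
/kisguyah/:
  A Regressive Voicing Assimilation: [kisguyah] → [kizguyah]
  B h-Deletion: [kizguyah] → [kizguya]
  C Degemination: no change — [kizguya]
  D Intervocalic Lenition: no change — [kizguya]

[iyovo], [rivomkomo], [kizguya]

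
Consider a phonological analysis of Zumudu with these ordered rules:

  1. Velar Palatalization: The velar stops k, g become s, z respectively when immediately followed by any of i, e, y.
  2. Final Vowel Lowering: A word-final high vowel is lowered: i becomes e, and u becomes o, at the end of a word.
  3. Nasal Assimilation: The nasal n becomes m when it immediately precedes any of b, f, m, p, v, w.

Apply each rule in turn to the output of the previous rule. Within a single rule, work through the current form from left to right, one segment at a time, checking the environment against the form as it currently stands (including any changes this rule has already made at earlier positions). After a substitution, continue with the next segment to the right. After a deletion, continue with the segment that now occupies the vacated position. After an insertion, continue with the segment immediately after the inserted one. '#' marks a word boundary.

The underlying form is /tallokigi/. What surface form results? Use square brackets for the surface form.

1 Velar Palatalization: [tallokigi] → [tallosizi]
2 Final Vowel Lowering: [tallosizi] → [tallosize]
3 Nasal Assimilation: no change — [tallosize]

[tallosize]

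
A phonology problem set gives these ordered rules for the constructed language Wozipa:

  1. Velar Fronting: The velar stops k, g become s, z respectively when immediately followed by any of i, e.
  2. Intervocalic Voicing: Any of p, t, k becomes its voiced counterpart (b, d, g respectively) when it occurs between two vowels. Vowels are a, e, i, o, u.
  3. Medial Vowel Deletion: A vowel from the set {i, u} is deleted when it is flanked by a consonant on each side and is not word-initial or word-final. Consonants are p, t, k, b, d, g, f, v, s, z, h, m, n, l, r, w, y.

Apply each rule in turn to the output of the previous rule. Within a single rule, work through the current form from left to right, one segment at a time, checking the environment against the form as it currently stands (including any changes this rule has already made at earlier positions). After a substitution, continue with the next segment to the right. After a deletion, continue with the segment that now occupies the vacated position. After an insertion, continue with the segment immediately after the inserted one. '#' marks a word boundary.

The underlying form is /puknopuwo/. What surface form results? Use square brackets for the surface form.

1 Velar Fronting: no change — [puknopuwo]
2 Intervocalic Voicing: [puknopuwo] → [puknobuwo]
3 Medial Vowel Deletion: [puknobuwo] → [pknobwo]

[pknobwo]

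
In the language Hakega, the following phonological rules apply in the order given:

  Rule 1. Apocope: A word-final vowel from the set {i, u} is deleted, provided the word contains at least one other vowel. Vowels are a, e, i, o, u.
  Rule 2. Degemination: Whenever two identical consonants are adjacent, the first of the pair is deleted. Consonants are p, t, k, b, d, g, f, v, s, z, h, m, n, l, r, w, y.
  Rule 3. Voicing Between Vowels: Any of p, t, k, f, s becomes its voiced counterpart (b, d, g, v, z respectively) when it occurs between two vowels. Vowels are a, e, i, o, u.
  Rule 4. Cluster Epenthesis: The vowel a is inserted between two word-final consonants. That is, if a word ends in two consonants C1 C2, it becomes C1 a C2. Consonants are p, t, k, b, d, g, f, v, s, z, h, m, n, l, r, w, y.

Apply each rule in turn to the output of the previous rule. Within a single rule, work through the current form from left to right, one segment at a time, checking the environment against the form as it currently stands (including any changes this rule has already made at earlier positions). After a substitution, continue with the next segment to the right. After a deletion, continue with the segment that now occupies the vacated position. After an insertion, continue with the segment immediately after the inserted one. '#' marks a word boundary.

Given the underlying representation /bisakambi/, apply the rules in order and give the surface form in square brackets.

Rule 1 Apocope: [bisakambi] → [bisakamb]
Rule 2 Degemination: no change — [bisakamb]
Rule 3 Voicing Between Vowels: [bisakamb] → [bizagamb]
Rule 4 Cluster Epenthesis: [bizagamb] → [bizagamab]

[bizagamab]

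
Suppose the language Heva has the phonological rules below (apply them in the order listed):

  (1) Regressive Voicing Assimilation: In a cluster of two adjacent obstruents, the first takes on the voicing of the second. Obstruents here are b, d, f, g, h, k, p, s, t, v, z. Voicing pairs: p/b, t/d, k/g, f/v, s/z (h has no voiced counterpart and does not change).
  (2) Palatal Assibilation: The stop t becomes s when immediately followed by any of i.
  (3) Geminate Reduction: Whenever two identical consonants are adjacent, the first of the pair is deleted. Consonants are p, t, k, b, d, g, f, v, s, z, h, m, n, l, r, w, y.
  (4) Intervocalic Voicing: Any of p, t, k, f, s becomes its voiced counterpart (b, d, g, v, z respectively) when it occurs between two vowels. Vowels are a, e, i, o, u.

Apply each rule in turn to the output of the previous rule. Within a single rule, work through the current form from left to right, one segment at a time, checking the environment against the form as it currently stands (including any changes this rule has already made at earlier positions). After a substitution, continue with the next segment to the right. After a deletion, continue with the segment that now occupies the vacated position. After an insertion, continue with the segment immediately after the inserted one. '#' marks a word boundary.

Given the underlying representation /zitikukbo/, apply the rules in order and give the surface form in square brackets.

(1) Regressive Voicing Assimilation: [zitikukbo] → [zitikugbo]
(2) Palatal Assibilation: [zitikugbo] → [zisikugbo]
(3) Geminate Reduction: no change — [zisikugbo]
(4) Intervocalic Voicing: [zisikugbo] → [zizigugbo]

[zizigugbo]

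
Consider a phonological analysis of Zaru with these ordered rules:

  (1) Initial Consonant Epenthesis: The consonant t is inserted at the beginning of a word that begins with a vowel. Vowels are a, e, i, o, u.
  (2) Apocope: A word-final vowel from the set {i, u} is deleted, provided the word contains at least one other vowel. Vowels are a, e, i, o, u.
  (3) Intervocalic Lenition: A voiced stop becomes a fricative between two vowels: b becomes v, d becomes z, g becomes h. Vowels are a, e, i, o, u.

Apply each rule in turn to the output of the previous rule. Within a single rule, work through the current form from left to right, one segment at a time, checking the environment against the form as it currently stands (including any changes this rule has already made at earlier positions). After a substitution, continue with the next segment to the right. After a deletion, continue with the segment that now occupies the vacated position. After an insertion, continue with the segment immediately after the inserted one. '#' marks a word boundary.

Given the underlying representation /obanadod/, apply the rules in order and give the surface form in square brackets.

(1) Initial Consonant Epenthesis: [obanadod] → [tobanadod]
(2) Apocope: no change — [tobanadod]
(3) Intervocalic Lenition: [tobanadod] → [tovanazod]

[tovanazod]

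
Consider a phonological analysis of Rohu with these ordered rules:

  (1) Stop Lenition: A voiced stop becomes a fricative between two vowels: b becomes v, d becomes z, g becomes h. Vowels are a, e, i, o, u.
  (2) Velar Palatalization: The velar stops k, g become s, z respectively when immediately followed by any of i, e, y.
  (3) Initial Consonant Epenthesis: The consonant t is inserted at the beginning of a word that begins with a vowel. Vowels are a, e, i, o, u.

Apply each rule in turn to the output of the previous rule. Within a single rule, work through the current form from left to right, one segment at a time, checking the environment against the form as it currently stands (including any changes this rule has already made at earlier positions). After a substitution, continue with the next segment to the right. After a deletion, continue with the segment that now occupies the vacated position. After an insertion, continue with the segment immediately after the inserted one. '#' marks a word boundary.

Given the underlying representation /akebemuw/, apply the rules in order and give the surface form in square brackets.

[tasevemuw]

(1) Stop Lenition: [akebemuw] → [akevemuw]
(2) Velar Palatalization: [akevemuw] → [asevemuw]
(3) Initial Consonant Epenthesis: [asevemuw] → [tasevemuw]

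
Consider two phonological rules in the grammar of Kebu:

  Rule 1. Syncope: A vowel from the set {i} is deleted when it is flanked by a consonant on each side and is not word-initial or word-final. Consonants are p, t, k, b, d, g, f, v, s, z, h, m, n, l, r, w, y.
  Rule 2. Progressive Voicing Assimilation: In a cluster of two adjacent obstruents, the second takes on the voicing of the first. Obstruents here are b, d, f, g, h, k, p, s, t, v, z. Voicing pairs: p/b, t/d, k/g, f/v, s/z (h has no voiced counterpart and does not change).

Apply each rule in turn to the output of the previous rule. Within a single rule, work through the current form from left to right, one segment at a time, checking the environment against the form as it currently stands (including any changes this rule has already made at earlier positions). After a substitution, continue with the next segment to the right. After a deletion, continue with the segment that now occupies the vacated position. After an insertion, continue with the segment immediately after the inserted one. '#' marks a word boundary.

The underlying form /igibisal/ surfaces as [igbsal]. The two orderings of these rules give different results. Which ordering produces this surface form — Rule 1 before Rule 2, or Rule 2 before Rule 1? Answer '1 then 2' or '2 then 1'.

Order 1 then 2:
  1 Syncope: [igibisal] → [igbsal]
  2 Progressive Voicing Assimilation: [igbsal] → [igbzal]
  result: [igbzal]
Order 2 then 1:
  2 Progressive Voicing Assimilation: no change — [igibisal]
  1 Syncope: [igibisal] → [igbsal]
  result: [igbsal]

2 then 1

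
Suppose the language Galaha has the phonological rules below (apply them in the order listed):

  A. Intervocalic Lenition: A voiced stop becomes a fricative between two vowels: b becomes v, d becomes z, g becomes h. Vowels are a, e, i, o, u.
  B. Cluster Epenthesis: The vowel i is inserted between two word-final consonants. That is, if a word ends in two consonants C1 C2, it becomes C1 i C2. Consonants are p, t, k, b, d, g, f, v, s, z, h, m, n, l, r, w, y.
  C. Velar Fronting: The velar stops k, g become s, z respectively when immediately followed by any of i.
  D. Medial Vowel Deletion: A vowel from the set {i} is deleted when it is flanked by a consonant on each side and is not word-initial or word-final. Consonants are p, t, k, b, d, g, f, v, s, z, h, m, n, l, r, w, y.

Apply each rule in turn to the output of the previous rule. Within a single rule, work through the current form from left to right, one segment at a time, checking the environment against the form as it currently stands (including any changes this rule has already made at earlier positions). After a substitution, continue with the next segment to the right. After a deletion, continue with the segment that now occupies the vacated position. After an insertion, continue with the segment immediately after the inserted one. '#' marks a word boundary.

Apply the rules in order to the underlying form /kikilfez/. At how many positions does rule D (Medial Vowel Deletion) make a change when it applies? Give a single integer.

2

A Intervocalic Lenition: no change — [kikilfez]
B Cluster Epenthesis: no change — [kikilfez]
C Velar Fronting: [kikilfez] → [sisilfez]
D Medial Vowel Deletion: [sisilfez] → [sslfez]
Rule D changed 2 position(s).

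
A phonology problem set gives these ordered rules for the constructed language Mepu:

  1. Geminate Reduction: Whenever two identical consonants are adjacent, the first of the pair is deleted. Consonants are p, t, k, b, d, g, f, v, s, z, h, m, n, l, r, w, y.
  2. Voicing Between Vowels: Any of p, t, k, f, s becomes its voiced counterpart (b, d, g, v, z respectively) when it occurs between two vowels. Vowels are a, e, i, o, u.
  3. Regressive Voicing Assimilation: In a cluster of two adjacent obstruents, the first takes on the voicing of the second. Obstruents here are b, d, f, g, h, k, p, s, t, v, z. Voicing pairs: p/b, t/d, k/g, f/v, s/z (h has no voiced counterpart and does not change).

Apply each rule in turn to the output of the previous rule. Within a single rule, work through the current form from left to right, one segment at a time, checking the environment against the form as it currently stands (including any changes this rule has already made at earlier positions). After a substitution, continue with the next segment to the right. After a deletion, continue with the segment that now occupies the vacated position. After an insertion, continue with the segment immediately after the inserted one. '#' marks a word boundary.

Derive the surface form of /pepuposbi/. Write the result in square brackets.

1 Geminate Reduction: no change — [pepuposbi]
2 Voicing Between Vowels: [pepuposbi] → [pebubosbi]
3 Regressive Voicing Assimilation: [pebubosbi] → [pebubozbi]

[pebubozbi]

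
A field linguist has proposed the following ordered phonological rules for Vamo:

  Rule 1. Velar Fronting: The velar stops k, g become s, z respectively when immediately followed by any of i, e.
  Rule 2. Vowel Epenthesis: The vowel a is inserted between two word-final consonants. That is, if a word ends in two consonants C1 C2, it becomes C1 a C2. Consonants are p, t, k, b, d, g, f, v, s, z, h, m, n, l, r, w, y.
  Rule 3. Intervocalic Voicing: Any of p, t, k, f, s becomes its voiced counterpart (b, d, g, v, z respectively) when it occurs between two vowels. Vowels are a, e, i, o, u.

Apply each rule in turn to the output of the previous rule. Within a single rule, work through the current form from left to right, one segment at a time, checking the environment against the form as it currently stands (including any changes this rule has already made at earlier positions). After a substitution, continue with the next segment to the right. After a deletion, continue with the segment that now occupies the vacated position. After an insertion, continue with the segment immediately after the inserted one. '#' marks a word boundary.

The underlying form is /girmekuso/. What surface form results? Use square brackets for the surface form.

[zirmeguzo]

Rule 1 Velar Fronting: [girmekuso] → [zirmekuso]
Rule 2 Vowel Epenthesis: no change — [zirmekuso]
Rule 3 Intervocalic Voicing: [zirmekuso] → [zirmeguzo]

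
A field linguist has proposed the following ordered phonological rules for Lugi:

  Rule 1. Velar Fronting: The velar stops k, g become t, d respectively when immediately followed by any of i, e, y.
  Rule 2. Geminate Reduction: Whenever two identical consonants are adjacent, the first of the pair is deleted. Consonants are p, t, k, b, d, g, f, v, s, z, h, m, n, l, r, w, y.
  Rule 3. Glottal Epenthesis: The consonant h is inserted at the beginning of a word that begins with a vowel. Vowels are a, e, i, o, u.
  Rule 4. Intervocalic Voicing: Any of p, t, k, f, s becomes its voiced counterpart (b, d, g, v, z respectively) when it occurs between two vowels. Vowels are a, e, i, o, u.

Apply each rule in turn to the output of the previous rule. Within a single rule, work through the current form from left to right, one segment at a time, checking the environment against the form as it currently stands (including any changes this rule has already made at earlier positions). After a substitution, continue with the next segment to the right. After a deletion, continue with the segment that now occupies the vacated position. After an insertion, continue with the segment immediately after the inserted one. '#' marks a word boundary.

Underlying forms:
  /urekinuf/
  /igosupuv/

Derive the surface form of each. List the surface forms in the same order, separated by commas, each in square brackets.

/urekinuf/:
  Rule 1 Velar Fronting: [urekinuf] → [uretinuf]
  Rule 2 Geminate Reduction: no change — [uretinuf]
  Rule 3 Glottal Epenthesis: [uretinuf] → [huretinuf]
  Rule 4 Intervocalic Voicing: [huretinuf] → [huredinuf]
/igosupuv/:
  Rule 1 Velar Fronting: no change — [igosupuv]
  Rule 2 Geminate Reduction: no change — [igosupuv]
  Rule 3 Glottal Epenthesis: [igosupuv] → [higosupuv]
  Rule 4 Intervocalic Voicing: [higosupuv] → [higozubuv]

[huredinuf], [higozubuv]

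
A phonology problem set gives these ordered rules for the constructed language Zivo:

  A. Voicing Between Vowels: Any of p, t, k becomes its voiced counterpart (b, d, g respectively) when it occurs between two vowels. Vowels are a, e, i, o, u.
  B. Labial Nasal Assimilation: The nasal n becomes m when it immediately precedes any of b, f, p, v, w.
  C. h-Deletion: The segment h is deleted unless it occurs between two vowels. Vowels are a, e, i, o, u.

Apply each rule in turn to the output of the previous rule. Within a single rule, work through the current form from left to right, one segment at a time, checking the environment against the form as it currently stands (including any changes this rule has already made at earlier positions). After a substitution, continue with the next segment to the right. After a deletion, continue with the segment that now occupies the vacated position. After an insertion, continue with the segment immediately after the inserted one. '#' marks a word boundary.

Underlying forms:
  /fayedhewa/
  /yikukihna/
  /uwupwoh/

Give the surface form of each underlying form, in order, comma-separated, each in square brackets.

/fayedhewa/:
  A Voicing Between Vowels: no change — [fayedhewa]
  B Labial Nasal Assimilation: no change — [fayedhewa]
  C h-Deletion: [fayedhewa] → [fayedewa]
/yikukihna/:
  A Voicing Between Vowels: [yikukihna] → [yigugihna]
  B Labial Nasal Assimilation: no change — [yigugihna]
  C h-Deletion: [yigugihna] → [yigugina]
/uwupwoh/:
  A Voicing Between Vowels: no change — [uwupwoh]
  B Labial Nasal Assimilation: no change — [uwupwoh]
  C h-Deletion: [uwupwoh] → [uwupwo]

[fayedewa], [yigugina], [uwupwo]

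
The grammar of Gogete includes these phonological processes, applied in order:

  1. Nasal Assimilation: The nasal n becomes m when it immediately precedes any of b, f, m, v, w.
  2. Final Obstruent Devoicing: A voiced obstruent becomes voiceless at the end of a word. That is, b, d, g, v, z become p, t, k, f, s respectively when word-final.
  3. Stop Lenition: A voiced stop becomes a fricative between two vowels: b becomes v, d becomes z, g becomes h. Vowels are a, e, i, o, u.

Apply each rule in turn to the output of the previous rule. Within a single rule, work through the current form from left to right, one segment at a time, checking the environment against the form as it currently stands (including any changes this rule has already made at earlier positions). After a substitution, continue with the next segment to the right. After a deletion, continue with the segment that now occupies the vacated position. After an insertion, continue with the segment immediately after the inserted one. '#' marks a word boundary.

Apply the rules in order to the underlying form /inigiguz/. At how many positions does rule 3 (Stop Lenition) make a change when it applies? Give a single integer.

2

1 Nasal Assimilation: no change — [inigiguz]
2 Final Obstruent Devoicing: [inigiguz] → [inigigus]
3 Stop Lenition: [inigigus] → [inihihus]
Rule 3 changed 2 position(s).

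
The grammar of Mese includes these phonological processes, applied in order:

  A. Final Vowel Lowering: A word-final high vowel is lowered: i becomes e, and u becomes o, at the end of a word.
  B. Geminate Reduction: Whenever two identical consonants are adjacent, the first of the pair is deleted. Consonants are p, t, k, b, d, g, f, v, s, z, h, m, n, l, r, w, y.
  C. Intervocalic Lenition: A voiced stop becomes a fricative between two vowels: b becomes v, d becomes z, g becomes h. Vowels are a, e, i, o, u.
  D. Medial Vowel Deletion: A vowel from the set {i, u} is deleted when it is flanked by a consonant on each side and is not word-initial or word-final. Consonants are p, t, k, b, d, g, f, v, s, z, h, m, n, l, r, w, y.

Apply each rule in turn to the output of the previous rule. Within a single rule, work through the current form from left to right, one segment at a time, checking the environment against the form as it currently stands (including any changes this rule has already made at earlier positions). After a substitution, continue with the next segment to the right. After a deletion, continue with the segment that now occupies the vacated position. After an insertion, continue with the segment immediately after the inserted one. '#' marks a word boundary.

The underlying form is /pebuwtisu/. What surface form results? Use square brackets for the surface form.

[pevwtso]

A Final Vowel Lowering: [pebuwtisu] → [pebuwtiso]
B Geminate Reduction: no change — [pebuwtiso]
C Intervocalic Lenition: [pebuwtiso] → [pevuwtiso]
D Medial Vowel Deletion: [pevuwtiso] → [pevwtso]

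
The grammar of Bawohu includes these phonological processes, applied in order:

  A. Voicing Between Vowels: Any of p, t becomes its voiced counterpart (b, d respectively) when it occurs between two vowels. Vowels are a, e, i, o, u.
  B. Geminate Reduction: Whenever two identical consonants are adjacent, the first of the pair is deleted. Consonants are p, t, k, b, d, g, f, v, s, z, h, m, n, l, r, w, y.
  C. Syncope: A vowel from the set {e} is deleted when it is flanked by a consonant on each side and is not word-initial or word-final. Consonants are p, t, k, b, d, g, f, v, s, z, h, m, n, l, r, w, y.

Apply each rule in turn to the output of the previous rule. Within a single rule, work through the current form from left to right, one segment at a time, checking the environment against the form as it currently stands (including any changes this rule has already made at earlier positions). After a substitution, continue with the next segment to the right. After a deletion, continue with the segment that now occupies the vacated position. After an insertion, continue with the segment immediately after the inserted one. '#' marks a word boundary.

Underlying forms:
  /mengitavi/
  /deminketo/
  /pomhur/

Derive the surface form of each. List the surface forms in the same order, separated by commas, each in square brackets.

[mngidavi], [dminkdo], [pomhur]

/mengitavi/:
  A Voicing Between Vowels: [mengitavi] → [mengidavi]
  B Geminate Reduction: no change — [mengidavi]
  C Syncope: [mengidavi] → [mngidavi]
/deminketo/:
  A Voicing Between Vowels: [deminketo] → [deminkedo]
  B Geminate Reduction: no change — [deminkedo]
  C Syncope: [deminkedo] → [dminkdo]
/pomhur/:
  A Voicing Between Vowels: no change — [pomhur]
  B Geminate Reduction: no change — [pomhur]
  C Syncope: no change — [pomhur]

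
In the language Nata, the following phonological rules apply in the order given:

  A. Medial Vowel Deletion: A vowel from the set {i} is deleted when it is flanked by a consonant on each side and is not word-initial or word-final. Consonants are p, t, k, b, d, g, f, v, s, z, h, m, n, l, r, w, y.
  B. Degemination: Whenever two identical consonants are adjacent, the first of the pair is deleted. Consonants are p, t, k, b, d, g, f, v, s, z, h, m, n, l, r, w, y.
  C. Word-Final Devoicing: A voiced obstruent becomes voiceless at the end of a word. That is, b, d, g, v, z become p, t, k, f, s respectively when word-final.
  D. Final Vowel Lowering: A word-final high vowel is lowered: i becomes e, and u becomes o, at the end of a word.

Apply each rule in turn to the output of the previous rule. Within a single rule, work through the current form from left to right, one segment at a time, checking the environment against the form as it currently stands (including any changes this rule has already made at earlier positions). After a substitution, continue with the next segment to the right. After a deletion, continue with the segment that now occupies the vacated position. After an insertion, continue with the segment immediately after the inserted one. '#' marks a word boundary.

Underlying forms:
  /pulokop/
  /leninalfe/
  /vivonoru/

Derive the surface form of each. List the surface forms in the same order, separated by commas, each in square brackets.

/pulokop/:
  A Medial Vowel Deletion: no change — [pulokop]
  B Degemination: no change — [pulokop]
  C Word-Final Devoicing: no change — [pulokop]
  D Final Vowel Lowering: no change — [pulokop]
/leninalfe/:
  A Medial Vowel Deletion: [leninalfe] → [lennalfe]
  B Degemination: [lennalfe] → [lenalfe]
  C Word-Final Devoicing: no change — [lenalfe]
  D Final Vowel Lowering: no change — [lenalfe]
/vivonoru/:
  A Medial Vowel Deletion: [vivonoru] → [vvonoru]
  B Degemination: [vvonoru] → [vonoru]
  C Word-Final Devoicing: no change — [vonoru]
  D Final Vowel Lowering: [vonoru] → [vonoro]

[pulokop], [lenalfe], [vonoro]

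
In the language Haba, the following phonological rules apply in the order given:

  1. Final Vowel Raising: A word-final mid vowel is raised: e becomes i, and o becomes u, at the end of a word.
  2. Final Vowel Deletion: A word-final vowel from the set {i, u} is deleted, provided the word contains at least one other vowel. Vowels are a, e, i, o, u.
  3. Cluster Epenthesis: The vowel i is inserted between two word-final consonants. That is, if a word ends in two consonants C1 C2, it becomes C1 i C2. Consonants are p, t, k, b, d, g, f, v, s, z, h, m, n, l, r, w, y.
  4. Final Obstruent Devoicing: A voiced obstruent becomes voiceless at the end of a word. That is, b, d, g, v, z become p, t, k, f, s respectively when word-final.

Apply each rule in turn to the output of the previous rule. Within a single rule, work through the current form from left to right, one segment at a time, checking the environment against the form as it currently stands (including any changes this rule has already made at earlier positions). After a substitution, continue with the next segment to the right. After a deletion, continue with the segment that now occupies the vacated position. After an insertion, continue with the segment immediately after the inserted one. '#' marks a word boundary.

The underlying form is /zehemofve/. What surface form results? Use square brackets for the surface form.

[zehemofif]

1 Final Vowel Raising: [zehemofve] → [zehemofvi]
2 Final Vowel Deletion: [zehemofvi] → [zehemofv]
3 Cluster Epenthesis: [zehemofv] → [zehemofiv]
4 Final Obstruent Devoicing: [zehemofiv] → [zehemofif]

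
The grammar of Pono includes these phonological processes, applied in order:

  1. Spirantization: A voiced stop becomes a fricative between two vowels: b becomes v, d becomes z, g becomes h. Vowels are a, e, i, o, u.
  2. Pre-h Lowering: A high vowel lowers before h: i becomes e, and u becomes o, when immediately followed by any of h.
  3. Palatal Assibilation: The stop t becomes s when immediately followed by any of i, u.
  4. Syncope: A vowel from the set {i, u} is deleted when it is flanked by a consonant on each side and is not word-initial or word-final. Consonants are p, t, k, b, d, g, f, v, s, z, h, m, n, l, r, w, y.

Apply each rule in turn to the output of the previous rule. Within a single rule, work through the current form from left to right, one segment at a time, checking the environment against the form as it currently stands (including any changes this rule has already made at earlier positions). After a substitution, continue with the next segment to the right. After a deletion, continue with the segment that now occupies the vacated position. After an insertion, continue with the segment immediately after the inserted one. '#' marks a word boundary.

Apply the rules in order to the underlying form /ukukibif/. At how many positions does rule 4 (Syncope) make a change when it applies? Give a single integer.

3

1 Spirantization: [ukukibif] → [ukukivif]
2 Pre-h Lowering: no change — [ukukivif]
3 Palatal Assibilation: no change — [ukukivif]
4 Syncope: [ukukivif] → [ukkvf]
Rule 4 changed 3 position(s).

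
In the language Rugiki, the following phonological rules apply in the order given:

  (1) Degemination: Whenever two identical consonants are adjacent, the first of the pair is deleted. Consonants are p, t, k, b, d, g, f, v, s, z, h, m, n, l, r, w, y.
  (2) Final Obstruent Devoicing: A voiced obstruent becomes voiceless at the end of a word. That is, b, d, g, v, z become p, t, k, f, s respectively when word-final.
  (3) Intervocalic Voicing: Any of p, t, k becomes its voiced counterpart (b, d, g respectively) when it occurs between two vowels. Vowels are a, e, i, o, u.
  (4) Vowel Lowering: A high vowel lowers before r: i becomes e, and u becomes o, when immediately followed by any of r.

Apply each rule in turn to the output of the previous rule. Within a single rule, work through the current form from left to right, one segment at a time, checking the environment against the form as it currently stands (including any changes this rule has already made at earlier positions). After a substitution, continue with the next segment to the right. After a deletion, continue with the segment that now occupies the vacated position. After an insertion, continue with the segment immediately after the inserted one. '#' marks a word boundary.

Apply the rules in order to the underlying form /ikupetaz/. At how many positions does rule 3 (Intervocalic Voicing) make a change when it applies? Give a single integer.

3

(1) Degemination: no change — [ikupetaz]
(2) Final Obstruent Devoicing: [ikupetaz] → [ikupetas]
(3) Intervocalic Voicing: [ikupetas] → [igubedas]
(4) Vowel Lowering: no change — [igubedas]
Rule 3 changed 3 position(s).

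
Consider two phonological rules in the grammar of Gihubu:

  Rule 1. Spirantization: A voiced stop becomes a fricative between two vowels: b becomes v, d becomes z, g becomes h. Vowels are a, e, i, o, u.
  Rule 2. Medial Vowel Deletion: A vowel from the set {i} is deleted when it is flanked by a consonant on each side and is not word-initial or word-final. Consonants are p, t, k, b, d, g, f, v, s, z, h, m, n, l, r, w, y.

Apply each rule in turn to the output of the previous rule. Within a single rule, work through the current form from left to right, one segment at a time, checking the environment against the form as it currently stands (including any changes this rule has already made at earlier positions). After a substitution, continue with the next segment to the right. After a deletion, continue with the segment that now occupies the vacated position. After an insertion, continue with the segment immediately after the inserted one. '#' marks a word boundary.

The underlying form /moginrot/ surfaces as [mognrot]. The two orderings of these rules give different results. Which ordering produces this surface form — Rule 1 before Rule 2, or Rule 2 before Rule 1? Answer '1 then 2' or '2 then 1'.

2 then 1

Order 1 then 2:
  1 Spirantization: [moginrot] → [mohinrot]
  2 Medial Vowel Deletion: [mohinrot] → [mohnrot]
  result: [mohnrot]
Order 2 then 1:
  2 Medial Vowel Deletion: [moginrot] → [mognrot]
  1 Spirantization: no change — [mognrot]
  result: [mognrot]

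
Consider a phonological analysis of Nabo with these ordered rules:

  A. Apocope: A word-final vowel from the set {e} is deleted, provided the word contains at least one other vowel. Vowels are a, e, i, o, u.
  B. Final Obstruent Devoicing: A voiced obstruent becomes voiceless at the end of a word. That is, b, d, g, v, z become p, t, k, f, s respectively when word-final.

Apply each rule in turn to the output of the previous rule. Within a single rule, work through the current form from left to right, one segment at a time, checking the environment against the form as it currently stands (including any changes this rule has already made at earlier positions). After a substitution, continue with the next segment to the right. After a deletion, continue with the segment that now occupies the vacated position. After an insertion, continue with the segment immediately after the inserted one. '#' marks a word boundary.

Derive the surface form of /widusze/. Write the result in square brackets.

[widuss]

A Apocope: [widusze] → [widusz]
B Final Obstruent Devoicing: [widusz] → [widuss]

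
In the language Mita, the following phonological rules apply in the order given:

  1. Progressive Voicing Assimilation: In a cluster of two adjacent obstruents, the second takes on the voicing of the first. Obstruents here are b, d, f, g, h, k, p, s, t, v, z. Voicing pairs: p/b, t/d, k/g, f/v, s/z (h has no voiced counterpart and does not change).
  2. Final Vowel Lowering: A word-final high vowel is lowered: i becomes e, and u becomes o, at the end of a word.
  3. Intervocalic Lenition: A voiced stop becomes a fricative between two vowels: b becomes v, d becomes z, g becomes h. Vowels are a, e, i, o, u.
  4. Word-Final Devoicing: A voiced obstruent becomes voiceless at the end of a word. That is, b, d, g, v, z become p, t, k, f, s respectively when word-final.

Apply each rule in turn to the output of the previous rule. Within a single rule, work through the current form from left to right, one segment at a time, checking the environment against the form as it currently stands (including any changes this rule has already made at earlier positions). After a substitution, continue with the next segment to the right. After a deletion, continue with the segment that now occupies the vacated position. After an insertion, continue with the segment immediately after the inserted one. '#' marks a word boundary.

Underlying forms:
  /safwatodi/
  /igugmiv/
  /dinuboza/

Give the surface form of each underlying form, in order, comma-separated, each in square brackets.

/safwatodi/:
  1 Progressive Voicing Assimilation: no change — [safwatodi]
  2 Final Vowel Lowering: [safwatodi] → [safwatode]
  3 Intervocalic Lenition: [safwatode] → [safwatoze]
  4 Word-Final Devoicing: no change — [safwatoze]
/igugmiv/:
  1 Progressive Voicing Assimilation: no change — [igugmiv]
  2 Final Vowel Lowering: no change — [igugmiv]
  3 Intervocalic Lenition: [igugmiv] → [ihugmiv]
  4 Word-Final Devoicing: [ihugmiv] → [ihugmif]
/dinuboza/:
  1 Progressive Voicing Assimilation: no change — [dinuboza]
  2 Final Vowel Lowering: no change — [dinuboza]
  3 Intervocalic Lenition: [dinuboza] → [dinuvoza]
  4 Word-Final Devoicing: no change — [dinuvoza]

[safwatoze], [ihugmif], [dinuvoza]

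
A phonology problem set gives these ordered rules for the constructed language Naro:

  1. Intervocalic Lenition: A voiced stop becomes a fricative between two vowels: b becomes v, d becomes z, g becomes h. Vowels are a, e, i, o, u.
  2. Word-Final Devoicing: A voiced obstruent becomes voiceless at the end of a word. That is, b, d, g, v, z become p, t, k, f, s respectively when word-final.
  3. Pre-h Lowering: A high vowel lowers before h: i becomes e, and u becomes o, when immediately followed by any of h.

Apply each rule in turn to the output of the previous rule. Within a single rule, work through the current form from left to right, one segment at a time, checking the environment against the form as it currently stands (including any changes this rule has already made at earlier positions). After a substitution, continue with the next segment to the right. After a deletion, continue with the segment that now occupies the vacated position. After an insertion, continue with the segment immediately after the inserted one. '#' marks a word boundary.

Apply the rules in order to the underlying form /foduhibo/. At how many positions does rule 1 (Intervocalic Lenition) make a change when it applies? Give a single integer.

1 Intervocalic Lenition: [foduhibo] → [fozuhivo]
2 Word-Final Devoicing: no change — [fozuhivo]
3 Pre-h Lowering: [fozuhivo] → [fozohivo]
Rule 1 changed 2 position(s).

2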